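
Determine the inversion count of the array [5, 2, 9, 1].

Finding inversions in [5, 2, 9, 1]:

(0, 1): arr[0]=5 > arr[1]=2
(0, 3): arr[0]=5 > arr[3]=1
(1, 3): arr[1]=2 > arr[3]=1
(2, 3): arr[2]=9 > arr[3]=1

Total inversions: 4

The array has 4 inversion(s): (0,1), (0,3), (1,3), (2,3). Each pair (i,j) satisfies i < j and arr[i] > arr[j].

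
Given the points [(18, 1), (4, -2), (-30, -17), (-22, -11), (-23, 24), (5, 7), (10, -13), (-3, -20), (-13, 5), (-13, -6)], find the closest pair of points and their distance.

Computing all pairwise distances among 10 points:

d((18, 1), (4, -2)) = 14.3178
d((18, 1), (-30, -17)) = 51.264
d((18, 1), (-22, -11)) = 41.7612
d((18, 1), (-23, 24)) = 47.0106
d((18, 1), (5, 7)) = 14.3178
d((18, 1), (10, -13)) = 16.1245
d((18, 1), (-3, -20)) = 29.6985
d((18, 1), (-13, 5)) = 31.257
d((18, 1), (-13, -6)) = 31.7805
d((4, -2), (-30, -17)) = 37.1618
d((4, -2), (-22, -11)) = 27.5136
d((4, -2), (-23, 24)) = 37.4833
d((4, -2), (5, 7)) = 9.0554 <-- minimum
d((4, -2), (10, -13)) = 12.53
d((4, -2), (-3, -20)) = 19.3132
d((4, -2), (-13, 5)) = 18.3848
d((4, -2), (-13, -6)) = 17.4642
d((-30, -17), (-22, -11)) = 10.0
d((-30, -17), (-23, 24)) = 41.5933
d((-30, -17), (5, 7)) = 42.4382
d((-30, -17), (10, -13)) = 40.1995
d((-30, -17), (-3, -20)) = 27.1662
d((-30, -17), (-13, 5)) = 27.8029
d((-30, -17), (-13, -6)) = 20.2485
d((-22, -11), (-23, 24)) = 35.0143
d((-22, -11), (5, 7)) = 32.45
d((-22, -11), (10, -13)) = 32.0624
d((-22, -11), (-3, -20)) = 21.0238
d((-22, -11), (-13, 5)) = 18.3576
d((-22, -11), (-13, -6)) = 10.2956
d((-23, 24), (5, 7)) = 32.7567
d((-23, 24), (10, -13)) = 49.5782
d((-23, 24), (-3, -20)) = 48.3322
d((-23, 24), (-13, 5)) = 21.4709
d((-23, 24), (-13, -6)) = 31.6228
d((5, 7), (10, -13)) = 20.6155
d((5, 7), (-3, -20)) = 28.1603
d((5, 7), (-13, 5)) = 18.1108
d((5, 7), (-13, -6)) = 22.2036
d((10, -13), (-3, -20)) = 14.7648
d((10, -13), (-13, 5)) = 29.2062
d((10, -13), (-13, -6)) = 24.0416
d((-3, -20), (-13, 5)) = 26.9258
d((-3, -20), (-13, -6)) = 17.2047
d((-13, 5), (-13, -6)) = 11.0

Closest pair: (4, -2) and (5, 7) with distance 9.0554

The closest pair is (4, -2) and (5, 7) with Euclidean distance 9.0554. For 10 points, brute-force pairwise comparison is shown above. For large n, the divide-and-conquer algorithm (sort by x, recurse on halves, check the dividing strip) achieves O(n log n).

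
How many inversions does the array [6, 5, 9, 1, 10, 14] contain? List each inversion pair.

Finding inversions in [6, 5, 9, 1, 10, 14]:

(0, 1): arr[0]=6 > arr[1]=5
(0, 3): arr[0]=6 > arr[3]=1
(1, 3): arr[1]=5 > arr[3]=1
(2, 3): arr[2]=9 > arr[3]=1

Total inversions: 4

The array has 4 inversion(s): (0,1), (0,3), (1,3), (2,3). Each pair (i,j) satisfies i < j and arr[i] > arr[j].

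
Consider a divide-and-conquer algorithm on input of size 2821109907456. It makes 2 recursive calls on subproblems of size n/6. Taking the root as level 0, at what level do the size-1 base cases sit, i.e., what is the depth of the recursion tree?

For divide and conquer with division factor 6:

Problem sizes at each level:
Level 0: 2821109907456
Level 1: 470184984576
Level 2: 78364164096
Level 3: 13060694016
Level 4: 2176782336
Level 5: 362797056
Level 6: 60466176
Level 7: 10077696
Level 8: 1679616
Level 9: 279936
Level 10: 46656
Level 11: 7776
Level 12: 1296
Level 13: 216
Level 14: 36
Level 15: 6
Level 16: 1

The root is level 0 and the size-1 base case is level 16 (the tree spans levels 0 through 16, i.e. 17 levels counting the root), so the depth is the number of divisions: log_6(2821109907456) = 16

The recursion tree depth is log_6(2821109907456) = 16. At each level, the problem size is divided by 6, so it takes 16 divisions to reduce to a base case of size 1. The algorithm makes 2 recursive calls at each level.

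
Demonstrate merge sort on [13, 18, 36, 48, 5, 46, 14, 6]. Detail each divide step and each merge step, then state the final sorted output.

Merge sort trace:

Split: [13, 18, 36, 48, 5, 46, 14, 6] -> [13, 18, 36, 48] and [5, 46, 14, 6]
  Split: [13, 18, 36, 48] -> [13, 18] and [36, 48]
    Split: [13, 18] -> [13] and [18]
    Merge: [13] + [18] -> [13, 18]
    Split: [36, 48] -> [36] and [48]
    Merge: [36] + [48] -> [36, 48]
  Merge: [13, 18] + [36, 48] -> [13, 18, 36, 48]
  Split: [5, 46, 14, 6] -> [5, 46] and [14, 6]
    Split: [5, 46] -> [5] and [46]
    Merge: [5] + [46] -> [5, 46]
    Split: [14, 6] -> [14] and [6]
    Merge: [14] + [6] -> [6, 14]
  Merge: [5, 46] + [6, 14] -> [5, 6, 14, 46]
Merge: [13, 18, 36, 48] + [5, 6, 14, 46] -> [5, 6, 13, 14, 18, 36, 46, 48]

Final sorted array: [5, 6, 13, 14, 18, 36, 46, 48]

The merge sort proceeds by recursively splitting the array and merging sorted halves.
After all merges, the sorted array is [5, 6, 13, 14, 18, 36, 46, 48].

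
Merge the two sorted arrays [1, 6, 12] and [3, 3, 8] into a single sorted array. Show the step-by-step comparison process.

Merging process:

Compare 1 vs 3: take 1 from left. Merged: [1]
Compare 6 vs 3: take 3 from right. Merged: [1, 3]
Compare 6 vs 3: take 3 from right. Merged: [1, 3, 3]
Compare 6 vs 8: take 6 from left. Merged: [1, 3, 3, 6]
Compare 12 vs 8: take 8 from right. Merged: [1, 3, 3, 6, 8]
Append remaining from left: [12]. Merged: [1, 3, 3, 6, 8, 12]

Final merged array: [1, 3, 3, 6, 8, 12]
Total comparisons: 5

The merged array is [1, 3, 3, 6, 8, 12], requiring 5 comparisons. The merge step runs in O(n) time where n is the total number of elements.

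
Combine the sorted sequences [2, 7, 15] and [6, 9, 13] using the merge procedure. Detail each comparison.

Merging process:

Compare 2 vs 6: take 2 from left. Merged: [2]
Compare 7 vs 6: take 6 from right. Merged: [2, 6]
Compare 7 vs 9: take 7 from left. Merged: [2, 6, 7]
Compare 15 vs 9: take 9 from right. Merged: [2, 6, 7, 9]
Compare 15 vs 13: take 13 from right. Merged: [2, 6, 7, 9, 13]
Append remaining from left: [15]. Merged: [2, 6, 7, 9, 13, 15]

Final merged array: [2, 6, 7, 9, 13, 15]
Total comparisons: 5

The merged array is [2, 6, 7, 9, 13, 15], requiring 5 comparisons. The merge step runs in O(n) time where n is the total number of elements.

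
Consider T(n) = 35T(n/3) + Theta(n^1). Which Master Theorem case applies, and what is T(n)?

Master Theorem for T(n) = 35T(n/3) + O(n^1):

a = 35, b = 3, c = 1
log_b(a) = log_3(35) = 3.2362

Case 1: c = 1 < log_3(35) = 3.2362
T(n) = O(n^(log_3 35))

For T(n) = 35T(n/3) + O(n^1): log_3(35) = 3.2362. This is Case 1 of the Master Theorem (c < log_b(a), work dominated by leaves), giving O(n^(log_3 35)).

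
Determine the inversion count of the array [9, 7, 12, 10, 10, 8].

Finding inversions in [9, 7, 12, 10, 10, 8]:

(0, 1): arr[0]=9 > arr[1]=7
(0, 5): arr[0]=9 > arr[5]=8
(2, 3): arr[2]=12 > arr[3]=10
(2, 4): arr[2]=12 > arr[4]=10
(2, 5): arr[2]=12 > arr[5]=8
(3, 5): arr[3]=10 > arr[5]=8
(4, 5): arr[4]=10 > arr[5]=8

Total inversions: 7

The array has 7 inversion(s): (0,1), (0,5), (2,3), (2,4), (2,5), (3,5), (4,5). Each pair (i,j) satisfies i < j and arr[i] > arr[j].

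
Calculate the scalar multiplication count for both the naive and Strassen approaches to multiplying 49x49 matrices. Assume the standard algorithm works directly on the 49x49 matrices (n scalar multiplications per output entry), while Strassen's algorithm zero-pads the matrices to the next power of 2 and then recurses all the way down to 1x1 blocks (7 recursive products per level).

Matrix multiplication for 49x49 matrices:

Strassen's algorithm requires power-of-2 dimensions. Pad 49x49 to 64x64 (next power of 2).

Standard algorithm: 49^3 = 117649 multiplications
Strassen's algorithm: 7^(log2(64)) = 7^6 = 117649 multiplications
Savings: 117649 - 117649 = 0 multiplications

Standard: 117649 multiplications (49^3). Strassen: 117649 multiplications (7^6, after padding to 64x64). Strassen reduces 8 recursive multiplications to 7 at each level.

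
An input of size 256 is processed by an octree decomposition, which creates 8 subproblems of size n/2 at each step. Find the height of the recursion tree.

For divide and conquer with division factor 2:

Problem sizes at each level:
Level 0: 256
Level 1: 128
Level 2: 64
Level 3: 32
Level 4: 16
Level 5: 8
Level 6: 4
Level 7: 2
Level 8: 1

The root is level 0 and the size-1 base case is level 8 (the tree spans levels 0 through 8, i.e. 9 levels counting the root), so the depth is the number of divisions: log_2(256) = 8

The recursion tree depth is log_2(256) = 8. At each level, the problem size is divided by 2, so it takes 8 divisions to reduce to a base case of size 1. The algorithm makes 8 recursive calls at each level.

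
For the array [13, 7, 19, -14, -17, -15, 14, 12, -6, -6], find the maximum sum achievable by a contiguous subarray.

Using Kadane's algorithm on [13, 7, 19, -14, -17, -15, 14, 12, -6, -6]:

Scanning through the array:
Position 1 (value 7): max_ending_here = 20, max_so_far = 20
Position 2 (value 19): max_ending_here = 39, max_so_far = 39
Position 3 (value -14): max_ending_here = 25, max_so_far = 39
Position 4 (value -17): max_ending_here = 8, max_so_far = 39
Position 5 (value -15): max_ending_here = -7, max_so_far = 39
Position 6 (value 14): max_ending_here = 14, max_so_far = 39
Position 7 (value 12): max_ending_here = 26, max_so_far = 39
Position 8 (value -6): max_ending_here = 20, max_so_far = 39
Position 9 (value -6): max_ending_here = 14, max_so_far = 39

Maximum subarray: [13, 7, 19]
Maximum sum: 39

The maximum subarray is [13, 7, 19] with sum 39. This subarray runs from index 0 to index 2.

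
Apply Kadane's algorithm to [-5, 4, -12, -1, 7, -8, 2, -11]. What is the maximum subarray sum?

Using Kadane's algorithm on [-5, 4, -12, -1, 7, -8, 2, -11]:

Scanning through the array:
Position 1 (value 4): max_ending_here = 4, max_so_far = 4
Position 2 (value -12): max_ending_here = -8, max_so_far = 4
Position 3 (value -1): max_ending_here = -1, max_so_far = 4
Position 4 (value 7): max_ending_here = 7, max_so_far = 7
Position 5 (value -8): max_ending_here = -1, max_so_far = 7
Position 6 (value 2): max_ending_here = 2, max_so_far = 7
Position 7 (value -11): max_ending_here = -9, max_so_far = 7

Maximum subarray: [7]
Maximum sum: 7

The maximum subarray is [7] with sum 7. This subarray runs from index 4 to index 4.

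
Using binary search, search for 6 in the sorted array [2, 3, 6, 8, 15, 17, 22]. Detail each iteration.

Binary search for 6 in [2, 3, 6, 8, 15, 17, 22]:

lo=0, hi=6, mid=3, arr[mid]=8 -> 8 > 6, search left half
lo=0, hi=2, mid=1, arr[mid]=3 -> 3 < 6, search right half
lo=2, hi=2, mid=2, arr[mid]=6 -> Found target at index 2!

Binary search finds 6 at index 2 after 3 comparisons. The search repeatedly halves the search space by comparing with the middle element.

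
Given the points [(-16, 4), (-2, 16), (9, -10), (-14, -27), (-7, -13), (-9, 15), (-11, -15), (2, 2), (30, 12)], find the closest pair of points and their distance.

Computing all pairwise distances among 9 points:

d((-16, 4), (-2, 16)) = 18.4391
d((-16, 4), (9, -10)) = 28.6531
d((-16, 4), (-14, -27)) = 31.0644
d((-16, 4), (-7, -13)) = 19.2354
d((-16, 4), (-9, 15)) = 13.0384
d((-16, 4), (-11, -15)) = 19.6469
d((-16, 4), (2, 2)) = 18.1108
d((-16, 4), (30, 12)) = 46.6905
d((-2, 16), (9, -10)) = 28.2312
d((-2, 16), (-14, -27)) = 44.643
d((-2, 16), (-7, -13)) = 29.4279
d((-2, 16), (-9, 15)) = 7.0711
d((-2, 16), (-11, -15)) = 32.28
d((-2, 16), (2, 2)) = 14.5602
d((-2, 16), (30, 12)) = 32.249
d((9, -10), (-14, -27)) = 28.6007
d((9, -10), (-7, -13)) = 16.2788
d((9, -10), (-9, 15)) = 30.8058
d((9, -10), (-11, -15)) = 20.6155
d((9, -10), (2, 2)) = 13.8924
d((9, -10), (30, 12)) = 30.4138
d((-14, -27), (-7, -13)) = 15.6525
d((-14, -27), (-9, 15)) = 42.2966
d((-14, -27), (-11, -15)) = 12.3693
d((-14, -27), (2, 2)) = 33.121
d((-14, -27), (30, 12)) = 58.7963
d((-7, -13), (-9, 15)) = 28.0713
d((-7, -13), (-11, -15)) = 4.4721 <-- minimum
d((-7, -13), (2, 2)) = 17.4929
d((-7, -13), (30, 12)) = 44.6542
d((-9, 15), (-11, -15)) = 30.0666
d((-9, 15), (2, 2)) = 17.0294
d((-9, 15), (30, 12)) = 39.1152
d((-11, -15), (2, 2)) = 21.4009
d((-11, -15), (30, 12)) = 49.0918
d((2, 2), (30, 12)) = 29.7321

Closest pair: (-7, -13) and (-11, -15) with distance 4.4721

The closest pair is (-7, -13) and (-11, -15) with Euclidean distance 4.4721. For 9 points, brute-force pairwise comparison is shown above. For large n, the divide-and-conquer algorithm (sort by x, recurse on halves, check the dividing strip) achieves O(n log n).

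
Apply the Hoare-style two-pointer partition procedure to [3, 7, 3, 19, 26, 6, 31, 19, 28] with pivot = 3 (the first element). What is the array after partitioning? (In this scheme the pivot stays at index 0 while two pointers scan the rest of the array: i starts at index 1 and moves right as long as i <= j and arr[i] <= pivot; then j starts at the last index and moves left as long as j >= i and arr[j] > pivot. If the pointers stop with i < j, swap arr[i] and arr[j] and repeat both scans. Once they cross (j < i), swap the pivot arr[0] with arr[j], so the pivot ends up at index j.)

Hoare-style two-pointer partition with pivot = 3:

Initial array: [3, 7, 3, 19, 26, 6, 31, 19, 28]

Pointers start at i = 1, j = 8.
i stops at index 1 (arr[1]=7 > 3), j stops at index 2 (arr[2]=3 <= 3): swap arr[1] and arr[2], array becomes [3, 3, 7, 19, 26, 6, 31, 19, 28]
i ends at 2, j ends at 1: the pointers have crossed (j < i), so scanning stops.

Swap pivot arr[0] with arr[1] to place pivot at position 1: [3, 3, 7, 19, 26, 6, 31, 19, 28]
Pivot position: 1

After partitioning with pivot 3, the array becomes [3, 3, 7, 19, 26, 6, 31, 19, 28]. The pivot is placed at index 1. All elements to the left of the pivot are <= 3, and all elements to the right are > 3.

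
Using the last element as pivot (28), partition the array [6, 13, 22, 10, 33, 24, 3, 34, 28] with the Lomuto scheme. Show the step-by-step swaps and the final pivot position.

Lomuto partition with pivot = 28:

Initial array: [6, 13, 22, 10, 33, 24, 3, 34, 28]

arr[0]=6 <= 28: swap with position 0, array becomes [6, 13, 22, 10, 33, 24, 3, 34, 28]
arr[1]=13 <= 28: swap with position 1, array becomes [6, 13, 22, 10, 33, 24, 3, 34, 28]
arr[2]=22 <= 28: swap with position 2, array becomes [6, 13, 22, 10, 33, 24, 3, 34, 28]
arr[3]=10 <= 28: swap with position 3, array becomes [6, 13, 22, 10, 33, 24, 3, 34, 28]
arr[4]=33 > 28: no swap
arr[5]=24 <= 28: swap with position 4, array becomes [6, 13, 22, 10, 24, 33, 3, 34, 28]
arr[6]=3 <= 28: swap with position 5, array becomes [6, 13, 22, 10, 24, 3, 33, 34, 28]
arr[7]=34 > 28: no swap

Place pivot at position 6: [6, 13, 22, 10, 24, 3, 28, 34, 33]
Pivot position: 6

After partitioning with pivot 28, the array becomes [6, 13, 22, 10, 24, 3, 28, 34, 33]. The pivot is placed at index 6. All elements to the left of the pivot are <= 28, and all elements to the right are > 28.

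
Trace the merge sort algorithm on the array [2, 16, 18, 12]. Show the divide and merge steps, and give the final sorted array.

Merge sort trace:

Split: [2, 16, 18, 12] -> [2, 16] and [18, 12]
  Split: [2, 16] -> [2] and [16]
  Merge: [2] + [16] -> [2, 16]
  Split: [18, 12] -> [18] and [12]
  Merge: [18] + [12] -> [12, 18]
Merge: [2, 16] + [12, 18] -> [2, 12, 16, 18]

Final sorted array: [2, 12, 16, 18]

The merge sort proceeds by recursively splitting the array and merging sorted halves.
After all merges, the sorted array is [2, 12, 16, 18].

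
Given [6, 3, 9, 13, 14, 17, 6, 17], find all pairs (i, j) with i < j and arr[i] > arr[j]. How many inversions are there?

Finding inversions in [6, 3, 9, 13, 14, 17, 6, 17]:

(0, 1): arr[0]=6 > arr[1]=3
(2, 6): arr[2]=9 > arr[6]=6
(3, 6): arr[3]=13 > arr[6]=6
(4, 6): arr[4]=14 > arr[6]=6
(5, 6): arr[5]=17 > arr[6]=6

Total inversions: 5

The array has 5 inversion(s): (0,1), (2,6), (3,6), (4,6), (5,6). Each pair (i,j) satisfies i < j and arr[i] > arr[j].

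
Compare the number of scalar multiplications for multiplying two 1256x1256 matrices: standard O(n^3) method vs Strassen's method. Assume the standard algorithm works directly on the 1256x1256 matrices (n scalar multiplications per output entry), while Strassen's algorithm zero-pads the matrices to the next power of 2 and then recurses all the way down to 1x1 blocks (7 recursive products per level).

Matrix multiplication for 1256x1256 matrices:

Strassen's algorithm requires power-of-2 dimensions. Pad 1256x1256 to 2048x2048 (next power of 2).

Standard algorithm: 1256^3 = 1981385216 multiplications
Strassen's algorithm: 7^(log2(2048)) = 7^11 = 1977326743 multiplications
Savings: 1981385216 - 1977326743 = 4058473 multiplications

Standard: 1981385216 multiplications (1256^3). Strassen: 1977326743 multiplications (7^11, after padding to 2048x2048). Strassen reduces 8 recursive multiplications to 7 at each level.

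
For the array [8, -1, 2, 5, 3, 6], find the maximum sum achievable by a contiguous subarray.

Using Kadane's algorithm on [8, -1, 2, 5, 3, 6]:

Scanning through the array:
Position 1 (value -1): max_ending_here = 7, max_so_far = 8
Position 2 (value 2): max_ending_here = 9, max_so_far = 9
Position 3 (value 5): max_ending_here = 14, max_so_far = 14
Position 4 (value 3): max_ending_here = 17, max_so_far = 17
Position 5 (value 6): max_ending_here = 23, max_so_far = 23

Maximum subarray: [8, -1, 2, 5, 3, 6]
Maximum sum: 23

The maximum subarray is [8, -1, 2, 5, 3, 6] with sum 23. This subarray runs from index 0 to index 5.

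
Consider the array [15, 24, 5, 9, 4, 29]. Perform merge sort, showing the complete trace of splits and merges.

Merge sort trace:

Split: [15, 24, 5, 9, 4, 29] -> [15, 24, 5] and [9, 4, 29]
  Split: [15, 24, 5] -> [15] and [24, 5]
    Split: [24, 5] -> [24] and [5]
    Merge: [24] + [5] -> [5, 24]
  Merge: [15] + [5, 24] -> [5, 15, 24]
  Split: [9, 4, 29] -> [9] and [4, 29]
    Split: [4, 29] -> [4] and [29]
    Merge: [4] + [29] -> [4, 29]
  Merge: [9] + [4, 29] -> [4, 9, 29]
Merge: [5, 15, 24] + [4, 9, 29] -> [4, 5, 9, 15, 24, 29]

Final sorted array: [4, 5, 9, 15, 24, 29]

The merge sort proceeds by recursively splitting the array and merging sorted halves.
After all merges, the sorted array is [4, 5, 9, 15, 24, 29].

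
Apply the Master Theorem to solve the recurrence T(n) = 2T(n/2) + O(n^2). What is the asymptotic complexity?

Master Theorem for T(n) = 2T(n/2) + O(n^2):

a = 2, b = 2, c = 2
log_b(a) = log_2(2) = 1.0000

Case 3: c = 2 > log_2(2) = 1.0000
T(n) = O(n^2) = O(n^2)

For T(n) = 2T(n/2) + O(n^2): log_2(2) = 1.0000. This is Case 3 of the Master Theorem (c > log_b(a), work dominated by root), giving O(n^2).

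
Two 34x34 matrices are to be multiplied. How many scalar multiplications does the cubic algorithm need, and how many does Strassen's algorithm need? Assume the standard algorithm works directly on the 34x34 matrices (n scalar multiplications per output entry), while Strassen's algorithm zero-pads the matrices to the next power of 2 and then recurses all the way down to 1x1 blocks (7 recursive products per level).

Matrix multiplication for 34x34 matrices:

Strassen's algorithm requires power-of-2 dimensions. Pad 34x34 to 64x64 (next power of 2).

Standard algorithm: 34^3 = 39304 multiplications
Strassen's algorithm: 7^(log2(64)) = 7^6 = 117649 multiplications
Difference: 39304 - 117649 = -78345 (Strassen uses MORE here due to padding overhead — for small or just-over-power-of-2 n, padding can outweigh the per-level savings)

Standard: 39304 multiplications (34^3). Strassen: 117649 multiplications (7^6, after padding to 64x64). Strassen reduces 8 recursive multiplications to 7 at each level.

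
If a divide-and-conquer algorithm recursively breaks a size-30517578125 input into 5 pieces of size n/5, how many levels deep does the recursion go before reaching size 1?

For divide and conquer with division factor 5:

Problem sizes at each level:
Level 0: 30517578125
Level 1: 6103515625
Level 2: 1220703125
Level 3: 244140625
Level 4: 48828125
Level 5: 9765625
Level 6: 1953125
Level 7: 390625
Level 8: 78125
Level 9: 15625
Level 10: 3125
Level 11: 625
Level 12: 125
Level 13: 25
Level 14: 5
Level 15: 1

The root is level 0 and the size-1 base case is level 15 (the tree spans levels 0 through 15, i.e. 16 levels counting the root), so the depth is the number of divisions: log_5(30517578125) = 15

The recursion tree depth is log_5(30517578125) = 15. At each level, the problem size is divided by 5, so it takes 15 divisions to reduce to a base case of size 1. The algorithm makes 5 recursive calls at each level.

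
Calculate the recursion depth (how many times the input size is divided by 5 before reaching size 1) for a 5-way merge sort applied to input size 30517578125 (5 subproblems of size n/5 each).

For divide and conquer with division factor 5:

Problem sizes at each level:
Level 0: 30517578125
Level 1: 6103515625
Level 2: 1220703125
Level 3: 244140625
Level 4: 48828125
Level 5: 9765625
Level 6: 1953125
Level 7: 390625
Level 8: 78125
Level 9: 15625
Level 10: 3125
Level 11: 625
Level 12: 125
Level 13: 25
Level 14: 5
Level 15: 1

The root is level 0 and the size-1 base case is level 15 (the tree spans levels 0 through 15, i.e. 16 levels counting the root), so the depth is the number of divisions: log_5(30517578125) = 15

The recursion tree depth is log_5(30517578125) = 15. At each level, the problem size is divided by 5, so it takes 15 divisions to reduce to a base case of size 1. The algorithm makes 5 recursive calls at each level.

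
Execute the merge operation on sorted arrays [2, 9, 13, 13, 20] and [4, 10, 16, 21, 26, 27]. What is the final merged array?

Merging process:

Compare 2 vs 4: take 2 from left. Merged: [2]
Compare 9 vs 4: take 4 from right. Merged: [2, 4]
Compare 9 vs 10: take 9 from left. Merged: [2, 4, 9]
Compare 13 vs 10: take 10 from right. Merged: [2, 4, 9, 10]
Compare 13 vs 16: take 13 from left. Merged: [2, 4, 9, 10, 13]
Compare 13 vs 16: take 13 from left. Merged: [2, 4, 9, 10, 13, 13]
Compare 20 vs 16: take 16 from right. Merged: [2, 4, 9, 10, 13, 13, 16]
Compare 20 vs 21: take 20 from left. Merged: [2, 4, 9, 10, 13, 13, 16, 20]
Append remaining from right: [21, 26, 27]. Merged: [2, 4, 9, 10, 13, 13, 16, 20, 21, 26, 27]

Final merged array: [2, 4, 9, 10, 13, 13, 16, 20, 21, 26, 27]
Total comparisons: 8

The merged array is [2, 4, 9, 10, 13, 13, 16, 20, 21, 26, 27], requiring 8 comparisons. The merge step runs in O(n) time where n is the total number of elements.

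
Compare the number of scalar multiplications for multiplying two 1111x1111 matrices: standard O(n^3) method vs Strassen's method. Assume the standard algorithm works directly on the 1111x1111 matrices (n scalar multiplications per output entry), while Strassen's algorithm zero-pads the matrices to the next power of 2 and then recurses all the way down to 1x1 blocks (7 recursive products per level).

Matrix multiplication for 1111x1111 matrices:

Strassen's algorithm requires power-of-2 dimensions. Pad 1111x1111 to 2048x2048 (next power of 2).

Standard algorithm: 1111^3 = 1371330631 multiplications
Strassen's algorithm: 7^(log2(2048)) = 7^11 = 1977326743 multiplications
Difference: 1371330631 - 1977326743 = -605996112 (Strassen uses MORE here due to padding overhead — for small or just-over-power-of-2 n, padding can outweigh the per-level savings)

Standard: 1371330631 multiplications (1111^3). Strassen: 1977326743 multiplications (7^11, after padding to 2048x2048). Strassen reduces 8 recursive multiplications to 7 at each level.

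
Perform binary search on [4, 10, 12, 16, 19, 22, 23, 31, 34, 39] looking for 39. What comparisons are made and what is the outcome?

Binary search for 39 in [4, 10, 12, 16, 19, 22, 23, 31, 34, 39]:

lo=0, hi=9, mid=4, arr[mid]=19 -> 19 < 39, search right half
lo=5, hi=9, mid=7, arr[mid]=31 -> 31 < 39, search right half
lo=8, hi=9, mid=8, arr[mid]=34 -> 34 < 39, search right half
lo=9, hi=9, mid=9, arr[mid]=39 -> Found target at index 9!

Binary search finds 39 at index 9 after 4 comparisons. The search repeatedly halves the search space by comparing with the middle element.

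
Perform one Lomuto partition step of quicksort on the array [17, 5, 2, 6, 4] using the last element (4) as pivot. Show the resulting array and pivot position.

Lomuto partition with pivot = 4:

Initial array: [17, 5, 2, 6, 4]

arr[0]=17 > 4: no swap
arr[1]=5 > 4: no swap
arr[2]=2 <= 4: swap with position 0, array becomes [2, 5, 17, 6, 4]
arr[3]=6 > 4: no swap

Place pivot at position 1: [2, 4, 17, 6, 5]
Pivot position: 1

After partitioning with pivot 4, the array becomes [2, 4, 17, 6, 5]. The pivot is placed at index 1. All elements to the left of the pivot are <= 4, and all elements to the right are > 4.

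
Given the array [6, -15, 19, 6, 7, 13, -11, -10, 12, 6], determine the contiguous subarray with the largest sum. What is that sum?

Using Kadane's algorithm on [6, -15, 19, 6, 7, 13, -11, -10, 12, 6]:

Scanning through the array:
Position 1 (value -15): max_ending_here = -9, max_so_far = 6
Position 2 (value 19): max_ending_here = 19, max_so_far = 19
Position 3 (value 6): max_ending_here = 25, max_so_far = 25
Position 4 (value 7): max_ending_here = 32, max_so_far = 32
Position 5 (value 13): max_ending_here = 45, max_so_far = 45
Position 6 (value -11): max_ending_here = 34, max_so_far = 45
Position 7 (value -10): max_ending_here = 24, max_so_far = 45
Position 8 (value 12): max_ending_here = 36, max_so_far = 45
Position 9 (value 6): max_ending_here = 42, max_so_far = 45

Maximum subarray: [19, 6, 7, 13]
Maximum sum: 45

The maximum subarray is [19, 6, 7, 13] with sum 45. This subarray runs from index 2 to index 5.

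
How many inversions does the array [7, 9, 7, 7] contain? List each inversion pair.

Finding inversions in [7, 9, 7, 7]:

(1, 2): arr[1]=9 > arr[2]=7
(1, 3): arr[1]=9 > arr[3]=7

Total inversions: 2

The array has 2 inversion(s): (1,2), (1,3). Each pair (i,j) satisfies i < j and arr[i] > arr[j].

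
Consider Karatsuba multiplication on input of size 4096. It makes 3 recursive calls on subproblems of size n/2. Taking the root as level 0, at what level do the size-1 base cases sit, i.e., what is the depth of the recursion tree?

For divide and conquer with division factor 2:

Problem sizes at each level:
Level 0: 4096
Level 1: 2048
Level 2: 1024
Level 3: 512
Level 4: 256
Level 5: 128
Level 6: 64
Level 7: 32
Level 8: 16
Level 9: 8
Level 10: 4
Level 11: 2
Level 12: 1

The root is level 0 and the size-1 base case is level 12 (the tree spans levels 0 through 12, i.e. 13 levels counting the root), so the depth is the number of divisions: log_2(4096) = 12

The recursion tree depth is log_2(4096) = 12. At each level, the problem size is divided by 2, so it takes 12 divisions to reduce to a base case of size 1. The algorithm makes 3 recursive calls at each level.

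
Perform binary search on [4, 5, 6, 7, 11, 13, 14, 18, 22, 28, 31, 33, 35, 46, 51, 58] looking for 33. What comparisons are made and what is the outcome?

Binary search for 33 in [4, 5, 6, 7, 11, 13, 14, 18, 22, 28, 31, 33, 35, 46, 51, 58]:

lo=0, hi=15, mid=7, arr[mid]=18 -> 18 < 33, search right half
lo=8, hi=15, mid=11, arr[mid]=33 -> Found target at index 11!

Binary search finds 33 at index 11 after 2 comparisons. The search repeatedly halves the search space by comparing with the middle element.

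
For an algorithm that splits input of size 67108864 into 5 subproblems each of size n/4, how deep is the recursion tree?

For divide and conquer with division factor 4:

Problem sizes at each level:
Level 0: 67108864
Level 1: 16777216
Level 2: 4194304
Level 3: 1048576
Level 4: 262144
Level 5: 65536
Level 6: 16384
Level 7: 4096
Level 8: 1024
Level 9: 256
Level 10: 64
Level 11: 16
Level 12: 4
Level 13: 1

The root is level 0 and the size-1 base case is level 13 (the tree spans levels 0 through 13, i.e. 14 levels counting the root), so the depth is the number of divisions: log_4(67108864) = 13

The recursion tree depth is log_4(67108864) = 13. At each level, the problem size is divided by 4, so it takes 13 divisions to reduce to a base case of size 1. The algorithm makes 5 recursive calls at each level.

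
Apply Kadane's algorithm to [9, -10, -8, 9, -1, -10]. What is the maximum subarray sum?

Using Kadane's algorithm on [9, -10, -8, 9, -1, -10]:

Scanning through the array:
Position 1 (value -10): max_ending_here = -1, max_so_far = 9
Position 2 (value -8): max_ending_here = -8, max_so_far = 9
Position 3 (value 9): max_ending_here = 9, max_so_far = 9
Position 4 (value -1): max_ending_here = 8, max_so_far = 9
Position 5 (value -10): max_ending_here = -2, max_so_far = 9

Maximum subarray: [9]
Maximum sum: 9

The maximum subarray is [9] with sum 9. This subarray runs from index 0 to index 0.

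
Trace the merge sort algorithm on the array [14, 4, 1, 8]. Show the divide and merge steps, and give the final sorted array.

Merge sort trace:

Split: [14, 4, 1, 8] -> [14, 4] and [1, 8]
  Split: [14, 4] -> [14] and [4]
  Merge: [14] + [4] -> [4, 14]
  Split: [1, 8] -> [1] and [8]
  Merge: [1] + [8] -> [1, 8]
Merge: [4, 14] + [1, 8] -> [1, 4, 8, 14]

Final sorted array: [1, 4, 8, 14]

The merge sort proceeds by recursively splitting the array and merging sorted halves.
After all merges, the sorted array is [1, 4, 8, 14].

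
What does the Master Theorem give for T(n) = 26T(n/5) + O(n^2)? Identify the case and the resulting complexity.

Master Theorem for T(n) = 26T(n/5) + O(n^2):

a = 26, b = 5, c = 2
log_b(a) = log_5(26) = 2.0244

Case 1: c = 2 < log_5(26) = 2.0244
T(n) = O(n^(log_5 26))

For T(n) = 26T(n/5) + O(n^2): log_5(26) = 2.0244. This is Case 1 of the Master Theorem (c < log_b(a), work dominated by leaves), giving O(n^(log_5 26)).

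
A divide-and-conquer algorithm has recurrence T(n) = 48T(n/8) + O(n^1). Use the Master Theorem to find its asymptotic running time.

Master Theorem for T(n) = 48T(n/8) + O(n^1):

a = 48, b = 8, c = 1
log_b(a) = log_8(48) = 1.8617

Case 1: c = 1 < log_8(48) = 1.8617
T(n) = O(n^(log_8 48))

For T(n) = 48T(n/8) + O(n^1): log_8(48) = 1.8617. This is Case 1 of the Master Theorem (c < log_b(a), work dominated by leaves), giving O(n^(log_8 48)).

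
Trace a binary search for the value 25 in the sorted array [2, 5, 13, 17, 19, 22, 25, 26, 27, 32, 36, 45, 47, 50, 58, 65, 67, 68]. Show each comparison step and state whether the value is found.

Binary search for 25 in [2, 5, 13, 17, 19, 22, 25, 26, 27, 32, 36, 45, 47, 50, 58, 65, 67, 68]:

lo=0, hi=17, mid=8, arr[mid]=27 -> 27 > 25, search left half
lo=0, hi=7, mid=3, arr[mid]=17 -> 17 < 25, search right half
lo=4, hi=7, mid=5, arr[mid]=22 -> 22 < 25, search right half
lo=6, hi=7, mid=6, arr[mid]=25 -> Found target at index 6!

Binary search finds 25 at index 6 after 4 comparisons. The search repeatedly halves the search space by comparing with the middle element.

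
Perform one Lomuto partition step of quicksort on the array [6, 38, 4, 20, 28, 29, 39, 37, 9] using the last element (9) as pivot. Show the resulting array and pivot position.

Lomuto partition with pivot = 9:

Initial array: [6, 38, 4, 20, 28, 29, 39, 37, 9]

arr[0]=6 <= 9: swap with position 0, array becomes [6, 38, 4, 20, 28, 29, 39, 37, 9]
arr[1]=38 > 9: no swap
arr[2]=4 <= 9: swap with position 1, array becomes [6, 4, 38, 20, 28, 29, 39, 37, 9]
arr[3]=20 > 9: no swap
arr[4]=28 > 9: no swap
arr[5]=29 > 9: no swap
arr[6]=39 > 9: no swap
arr[7]=37 > 9: no swap

Place pivot at position 2: [6, 4, 9, 20, 28, 29, 39, 37, 38]
Pivot position: 2

After partitioning with pivot 9, the array becomes [6, 4, 9, 20, 28, 29, 39, 37, 38]. The pivot is placed at index 2. All elements to the left of the pivot are <= 9, and all elements to the right are > 9.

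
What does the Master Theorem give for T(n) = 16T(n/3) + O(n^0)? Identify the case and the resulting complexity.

Master Theorem for T(n) = 16T(n/3) + O(n^0):

a = 16, b = 3, c = 0
log_b(a) = log_3(16) = 2.5237

Case 1: c = 0 < log_3(16) = 2.5237
T(n) = O(n^(log_3 16))

For T(n) = 16T(n/3) + O(n^0): log_3(16) = 2.5237. This is Case 1 of the Master Theorem (c < log_b(a), work dominated by leaves), giving O(n^(log_3 16)).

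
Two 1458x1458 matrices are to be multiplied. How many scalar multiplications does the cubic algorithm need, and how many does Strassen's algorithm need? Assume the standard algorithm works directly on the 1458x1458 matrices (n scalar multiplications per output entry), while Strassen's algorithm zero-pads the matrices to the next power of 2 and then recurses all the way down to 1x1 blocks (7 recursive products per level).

Matrix multiplication for 1458x1458 matrices:

Strassen's algorithm requires power-of-2 dimensions. Pad 1458x1458 to 2048x2048 (next power of 2).

Standard algorithm: 1458^3 = 3099363912 multiplications
Strassen's algorithm: 7^(log2(2048)) = 7^11 = 1977326743 multiplications
Savings: 3099363912 - 1977326743 = 1122037169 multiplications

Standard: 3099363912 multiplications (1458^3). Strassen: 1977326743 multiplications (7^11, after padding to 2048x2048). Strassen reduces 8 recursive multiplications to 7 at each level.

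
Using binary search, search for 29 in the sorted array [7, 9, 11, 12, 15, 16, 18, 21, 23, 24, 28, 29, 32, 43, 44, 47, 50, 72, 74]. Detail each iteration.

Binary search for 29 in [7, 9, 11, 12, 15, 16, 18, 21, 23, 24, 28, 29, 32, 43, 44, 47, 50, 72, 74]:

lo=0, hi=18, mid=9, arr[mid]=24 -> 24 < 29, search right half
lo=10, hi=18, mid=14, arr[mid]=44 -> 44 > 29, search left half
lo=10, hi=13, mid=11, arr[mid]=29 -> Found target at index 11!

Binary search finds 29 at index 11 after 3 comparisons. The search repeatedly halves the search space by comparing with the middle element.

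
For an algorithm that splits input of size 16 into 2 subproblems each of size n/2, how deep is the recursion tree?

For divide and conquer with division factor 2:

Problem sizes at each level:
Level 0: 16
Level 1: 8
Level 2: 4
Level 3: 2
Level 4: 1

The root is level 0 and the size-1 base case is level 4 (the tree spans levels 0 through 4, i.e. 5 levels counting the root), so the depth is the number of divisions: log_2(16) = 4

The recursion tree depth is log_2(16) = 4. At each level, the problem size is divided by 2, so it takes 4 divisions to reduce to a base case of size 1. The algorithm makes 2 recursive calls at each level.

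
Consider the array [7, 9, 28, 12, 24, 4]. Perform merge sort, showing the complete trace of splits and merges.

Merge sort trace:

Split: [7, 9, 28, 12, 24, 4] -> [7, 9, 28] and [12, 24, 4]
  Split: [7, 9, 28] -> [7] and [9, 28]
    Split: [9, 28] -> [9] and [28]
    Merge: [9] + [28] -> [9, 28]
  Merge: [7] + [9, 28] -> [7, 9, 28]
  Split: [12, 24, 4] -> [12] and [24, 4]
    Split: [24, 4] -> [24] and [4]
    Merge: [24] + [4] -> [4, 24]
  Merge: [12] + [4, 24] -> [4, 12, 24]
Merge: [7, 9, 28] + [4, 12, 24] -> [4, 7, 9, 12, 24, 28]

Final sorted array: [4, 7, 9, 12, 24, 28]

The merge sort proceeds by recursively splitting the array and merging sorted halves.
After all merges, the sorted array is [4, 7, 9, 12, 24, 28].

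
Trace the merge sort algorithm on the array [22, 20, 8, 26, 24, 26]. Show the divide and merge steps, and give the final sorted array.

Merge sort trace:

Split: [22, 20, 8, 26, 24, 26] -> [22, 20, 8] and [26, 24, 26]
  Split: [22, 20, 8] -> [22] and [20, 8]
    Split: [20, 8] -> [20] and [8]
    Merge: [20] + [8] -> [8, 20]
  Merge: [22] + [8, 20] -> [8, 20, 22]
  Split: [26, 24, 26] -> [26] and [24, 26]
    Split: [24, 26] -> [24] and [26]
    Merge: [24] + [26] -> [24, 26]
  Merge: [26] + [24, 26] -> [24, 26, 26]
Merge: [8, 20, 22] + [24, 26, 26] -> [8, 20, 22, 24, 26, 26]

Final sorted array: [8, 20, 22, 24, 26, 26]

The merge sort proceeds by recursively splitting the array and merging sorted halves.
After all merges, the sorted array is [8, 20, 22, 24, 26, 26].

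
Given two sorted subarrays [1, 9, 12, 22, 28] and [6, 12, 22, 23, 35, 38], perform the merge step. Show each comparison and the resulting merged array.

Merging process:

Compare 1 vs 6: take 1 from left. Merged: [1]
Compare 9 vs 6: take 6 from right. Merged: [1, 6]
Compare 9 vs 12: take 9 from left. Merged: [1, 6, 9]
Compare 12 vs 12: take 12 from left. Merged: [1, 6, 9, 12]
Compare 22 vs 12: take 12 from right. Merged: [1, 6, 9, 12, 12]
Compare 22 vs 22: take 22 from left. Merged: [1, 6, 9, 12, 12, 22]
Compare 28 vs 22: take 22 from right. Merged: [1, 6, 9, 12, 12, 22, 22]
Compare 28 vs 23: take 23 from right. Merged: [1, 6, 9, 12, 12, 22, 22, 23]
Compare 28 vs 35: take 28 from left. Merged: [1, 6, 9, 12, 12, 22, 22, 23, 28]
Append remaining from right: [35, 38]. Merged: [1, 6, 9, 12, 12, 22, 22, 23, 28, 35, 38]

Final merged array: [1, 6, 9, 12, 12, 22, 22, 23, 28, 35, 38]
Total comparisons: 9

The merged array is [1, 6, 9, 12, 12, 22, 22, 23, 28, 35, 38], requiring 9 comparisons. The merge step runs in O(n) time where n is the total number of elements.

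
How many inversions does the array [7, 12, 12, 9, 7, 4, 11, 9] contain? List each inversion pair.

Finding inversions in [7, 12, 12, 9, 7, 4, 11, 9]:

(0, 5): arr[0]=7 > arr[5]=4
(1, 3): arr[1]=12 > arr[3]=9
(1, 4): arr[1]=12 > arr[4]=7
(1, 5): arr[1]=12 > arr[5]=4
(1, 6): arr[1]=12 > arr[6]=11
(1, 7): arr[1]=12 > arr[7]=9
(2, 3): arr[2]=12 > arr[3]=9
(2, 4): arr[2]=12 > arr[4]=7
(2, 5): arr[2]=12 > arr[5]=4
(2, 6): arr[2]=12 > arr[6]=11
(2, 7): arr[2]=12 > arr[7]=9
(3, 4): arr[3]=9 > arr[4]=7
(3, 5): arr[3]=9 > arr[5]=4
(4, 5): arr[4]=7 > arr[5]=4
(6, 7): arr[6]=11 > arr[7]=9

Total inversions: 15

The array has 15 inversion(s): (0,5), (1,3), (1,4), (1,5), (1,6), (1,7), (2,3), (2,4), (2,5), (2,6), (2,7), (3,4), (3,5), (4,5), (6,7). Each pair (i,j) satisfies i < j and arr[i] > arr[j].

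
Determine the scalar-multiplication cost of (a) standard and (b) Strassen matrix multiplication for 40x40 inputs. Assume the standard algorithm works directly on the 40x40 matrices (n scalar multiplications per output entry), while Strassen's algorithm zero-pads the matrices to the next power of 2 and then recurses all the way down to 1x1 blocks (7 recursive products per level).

Matrix multiplication for 40x40 matrices:

Strassen's algorithm requires power-of-2 dimensions. Pad 40x40 to 64x64 (next power of 2).

Standard algorithm: 40^3 = 64000 multiplications
Strassen's algorithm: 7^(log2(64)) = 7^6 = 117649 multiplications
Difference: 64000 - 117649 = -53649 (Strassen uses MORE here due to padding overhead — for small or just-over-power-of-2 n, padding can outweigh the per-level savings)

Standard: 64000 multiplications (40^3). Strassen: 117649 multiplications (7^6, after padding to 64x64). Strassen reduces 8 recursive multiplications to 7 at each level.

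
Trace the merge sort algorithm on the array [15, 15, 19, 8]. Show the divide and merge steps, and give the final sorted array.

Merge sort trace:

Split: [15, 15, 19, 8] -> [15, 15] and [19, 8]
  Split: [15, 15] -> [15] and [15]
  Merge: [15] + [15] -> [15, 15]
  Split: [19, 8] -> [19] and [8]
  Merge: [19] + [8] -> [8, 19]
Merge: [15, 15] + [8, 19] -> [8, 15, 15, 19]

Final sorted array: [8, 15, 15, 19]

The merge sort proceeds by recursively splitting the array and merging sorted halves.
After all merges, the sorted array is [8, 15, 15, 19].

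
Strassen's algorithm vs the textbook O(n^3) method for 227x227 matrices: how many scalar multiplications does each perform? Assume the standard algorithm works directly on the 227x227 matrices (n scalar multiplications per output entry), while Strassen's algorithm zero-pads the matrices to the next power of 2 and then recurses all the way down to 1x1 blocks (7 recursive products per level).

Matrix multiplication for 227x227 matrices:

Strassen's algorithm requires power-of-2 dimensions. Pad 227x227 to 256x256 (next power of 2).

Standard algorithm: 227^3 = 11697083 multiplications
Strassen's algorithm: 7^(log2(256)) = 7^8 = 5764801 multiplications
Savings: 11697083 - 5764801 = 5932282 multiplications

Standard: 11697083 multiplications (227^3). Strassen: 5764801 multiplications (7^8, after padding to 256x256). Strassen reduces 8 recursive multiplications to 7 at each level.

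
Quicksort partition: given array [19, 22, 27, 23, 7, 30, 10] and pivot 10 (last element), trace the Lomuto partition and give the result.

Lomuto partition with pivot = 10:

Initial array: [19, 22, 27, 23, 7, 30, 10]

arr[0]=19 > 10: no swap
arr[1]=22 > 10: no swap
arr[2]=27 > 10: no swap
arr[3]=23 > 10: no swap
arr[4]=7 <= 10: swap with position 0, array becomes [7, 22, 27, 23, 19, 30, 10]
arr[5]=30 > 10: no swap

Place pivot at position 1: [7, 10, 27, 23, 19, 30, 22]
Pivot position: 1

After partitioning with pivot 10, the array becomes [7, 10, 27, 23, 19, 30, 22]. The pivot is placed at index 1. All elements to the left of the pivot are <= 10, and all elements to the right are > 10.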